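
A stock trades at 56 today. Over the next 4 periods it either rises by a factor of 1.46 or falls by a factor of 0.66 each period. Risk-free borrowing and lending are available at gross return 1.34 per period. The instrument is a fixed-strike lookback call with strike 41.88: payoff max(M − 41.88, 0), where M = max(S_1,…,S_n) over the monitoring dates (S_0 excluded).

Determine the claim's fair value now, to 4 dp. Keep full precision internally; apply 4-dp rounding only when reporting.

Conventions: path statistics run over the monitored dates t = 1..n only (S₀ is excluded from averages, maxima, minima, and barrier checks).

price = 45.7291

Set p* = 0.8500 (from d < R < u); the path-dependent value is the discounted p*-expectation over all price paths.
Enumerate all 2^4 = 16 price paths (U = up ×1.46, D = down ×0.66); each path with k up-moves has probability p*^k·(1−p*)^(4−k).
DDDD: M=36.9600, payoff=0.0000, prob=0.000506
UDDD: M=81.7600, payoff=39.8800, prob=0.002869
DUDD: M=53.9616, payoff=12.0816, prob=0.002869
UUDD: M=119.3696, payoff=77.4896, prob=0.016256
DDUD: M=36.9600, payoff=0.0000, prob=0.002869
UDUD: M=81.7600, payoff=39.8800, prob=0.016256
DUUD: M=78.7839, payoff=36.9039, prob=0.016256
UUUD: M=174.2796, payoff=132.3996, prob=0.092119
DDDU: M=36.9600, payoff=0.0000, prob=0.002869
UDDU: M=81.7600, payoff=39.8800, prob=0.016256
DUDU: M=53.9616, payoff=12.0816, prob=0.016256
UUDU: M=119.3696, payoff=77.4896, prob=0.092119
DDUU: M=51.9974, payoff=10.1174, prob=0.016256
UDUU: M=115.0245, payoff=73.1445, prob=0.092119
DUUU: M=115.0245, payoff=73.1445, prob=0.092119
UUUU: M=254.4482, payoff=212.5682, prob=0.522006
Price = Σ prob·payoff / R^4 = 147.438796 / 3.224179 = 45.7291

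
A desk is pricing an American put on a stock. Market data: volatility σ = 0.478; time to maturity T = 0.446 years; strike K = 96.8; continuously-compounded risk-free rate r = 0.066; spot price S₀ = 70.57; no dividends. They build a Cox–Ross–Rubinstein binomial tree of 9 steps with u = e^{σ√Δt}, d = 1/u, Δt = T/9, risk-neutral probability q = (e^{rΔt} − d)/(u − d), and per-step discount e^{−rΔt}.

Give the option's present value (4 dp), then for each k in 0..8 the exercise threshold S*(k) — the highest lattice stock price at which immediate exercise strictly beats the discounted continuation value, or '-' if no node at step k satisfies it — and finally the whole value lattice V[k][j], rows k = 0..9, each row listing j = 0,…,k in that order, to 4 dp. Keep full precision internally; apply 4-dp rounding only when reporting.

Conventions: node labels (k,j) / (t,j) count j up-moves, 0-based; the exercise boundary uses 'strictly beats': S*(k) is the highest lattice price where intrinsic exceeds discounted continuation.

Δt=0.04956, u=1.11228, d=0.89906, q=0.48879, disc=e^(-rΔt)=0.99673
k=9 terminal: V=max(K-S,0) → 69.7163 63.2932 55.3468 45.5159 33.3535 18.3067 0.0000 0.0000 0.0000 0.0000
k=8: j=0 S=30.1246 intr=66.6754 cont=66.3593 V=66.6754[EX]; j=1 S=37.2688 intr=59.5312 cont=59.2151 V=59.5312[EX]; j=2 S=46.1074 intr=50.6926 cont=50.3765 V=50.6926[EX]; j=3 S=57.0421 intr=39.7579 cont=39.4418 V=39.7579[EX]; j=4 S=70.5700 intr=26.2300 cont=25.9139 V=26.2300[EX]; j=5 S=87.3062 intr=9.4938 cont=9.3281 V=9.4938[EX]; j=6 S=108.0114 intr=0.0000 cont=0.0000 V=0.0000[hold]; j=7 S=133.6271 intr=0.0000 cont=0.0000 V=0.0000[hold]; j=8 S=165.3176 intr=0.0000 cont=0.0000 V=0.0000[hold]  S*(8)=87.3062
k=7: j=0 S=33.5068 intr=63.2932 cont=62.9771 V=63.2932[EX]; j=1 S=41.4532 intr=55.3468 cont=55.0307 V=55.3468[EX]; j=2 S=51.2841 intr=45.5159 cont=45.1998 V=45.5159[EX]; j=3 S=63.4465 intr=33.3535 cont=33.0374 V=33.3535[EX]; j=4 S=78.4933 intr=18.3067 cont=17.9906 V=18.3067[EX]; j=5 S=97.1085 intr=0.0000 cont=4.8375 V=4.8375[hold]; j=6 S=120.1385 intr=0.0000 cont=0.0000 V=0.0000[hold]; j=7 S=148.6301 intr=0.0000 cont=0.0000 V=0.0000[hold]  S*(7)=78.4933
k=6: j=0 S=37.2688 intr=59.5312 cont=59.2151 V=59.5312[EX]; j=1 S=46.1074 intr=50.6926 cont=50.3765 V=50.6926[EX]; j=2 S=57.0421 intr=39.7579 cont=39.4418 V=39.7579[EX]; j=3 S=70.5700 intr=26.2300 cont=25.9139 V=26.2300[EX]; j=4 S=87.3062 intr=9.4938 cont=11.6849 V=11.6849[hold]; j=5 S=108.0114 intr=0.0000 cont=2.4649 V=2.4649[hold]; j=6 S=133.6271 intr=0.0000 cont=0.0000 V=0.0000[hold]  S*(6)=70.5700
k=5: j=0 S=41.4532 intr=55.3468 cont=55.0307 V=55.3468[EX]; j=1 S=51.2841 intr=45.5159 cont=45.1998 V=45.5159[EX]; j=2 S=63.4465 intr=33.3535 cont=33.0374 V=33.3535[EX]; j=3 S=78.4933 intr=18.3067 cont=19.0581 V=19.0581[hold]; j=4 S=97.1085 intr=0.0000 cont=7.1548 V=7.1548[hold]; j=5 S=120.1385 intr=0.0000 cont=1.2560 V=1.2560[hold]  S*(5)=63.4465
k=4: j=0 S=46.1074 intr=50.6926 cont=50.3765 V=50.6926[EX]; j=1 S=57.0421 intr=39.7579 cont=39.4418 V=39.7579[EX]; j=2 S=70.5700 intr=26.2300 cont=26.2800 V=26.2800[hold]; j=3 S=87.3062 intr=9.4938 cont=13.1967 V=13.1967[hold]; j=4 S=108.0114 intr=0.0000 cont=4.2576 V=4.2576[hold]  S*(4)=57.0421
k=3: j=0 S=51.2841 intr=45.5159 cont=45.1998 V=45.5159[EX]; j=1 S=63.4465 intr=33.3535 cont=33.0618 V=33.3535[EX]; j=2 S=78.4933 intr=18.3067 cont=19.8201 V=19.8201[hold]; j=3 S=97.1085 intr=0.0000 cont=8.7985 V=8.7985[hold]  S*(3)=63.4465
k=2: j=0 S=57.0421 intr=39.7579 cont=39.4418 V=39.7579[EX]; j=1 S=70.5700 intr=26.2300 cont=26.6512 V=26.6512[hold]; j=2 S=87.3062 intr=9.4938 cont=14.3858 V=14.3858[hold]  S*(2)=57.0421
k=1: j=0 S=63.4465 intr=33.3535 cont=33.2426 V=33.3535[EX]; j=1 S=78.4933 intr=18.3067 cont=20.5886 V=20.5886[hold]  S*(1)=63.4465
k=0: j=0 S=70.5700 intr=26.2300 cont=27.0256 V=27.0256[hold]  S*(0)=-

price = 27.0256
boundary = - 63.4465 57.0421 63.4465 57.0421 63.4465 70.5700 78.4933 87.3062
tree:
27.0256
33.3535 20.5886
39.7579 26.6512 14.3858
45.5159 33.3535 19.8201 8.7985
50.6926 39.7579 26.2800 13.1967 4.2576
55.3468 45.5159 33.3535 19.0581 7.1548 1.2560
59.5312 50.6926 39.7579 26.2300 11.6849 2.4649 0.0000
63.2932 55.3468 45.5159 33.3535 18.3067 4.8375 0.0000 0.0000
66.6754 59.5312 50.6926 39.7579 26.2300 9.4938 0.0000 0.0000 0.0000
69.7163 63.2932 55.3468 45.5159 33.3535 18.3067 0.0000 0.0000 0.0000 0.0000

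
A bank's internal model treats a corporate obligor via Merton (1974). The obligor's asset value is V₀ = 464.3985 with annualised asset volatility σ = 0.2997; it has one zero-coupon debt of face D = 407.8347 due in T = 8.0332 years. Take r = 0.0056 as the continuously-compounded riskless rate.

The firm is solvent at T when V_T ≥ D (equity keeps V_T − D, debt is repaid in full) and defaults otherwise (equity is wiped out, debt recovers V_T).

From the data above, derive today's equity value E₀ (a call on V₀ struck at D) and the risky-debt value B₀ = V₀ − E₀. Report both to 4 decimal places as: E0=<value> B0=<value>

Work the structural quantities from V₀ = 464.3985 against face 407.8347:
d₁ = [ln(V₀/D) + (r + σ²/2)T] / (σ√T)
   = [ln(464.3985/407.8347) + (0.0056 + 0.5·0.2997²)·8.0332] / (0.2997·√8.0332)
   = [0.129881 + 0.405757] / 0.849437 = 0.630581
d₂ = d₁ − σ√T = 0.630581 − 0.849437 = -0.218856
N(d₁) = 0.735843,  N(d₂) = 0.413381,  e^(−rT) = 0.956011
E₀ = V₀·N(d₁) − D·e^(−rT)·N(d₂)
   = 464.3985·0.735843 − 407.8347·0.956011·0.413381 = 180.549226
B₀ = V₀ − E₀ = 464.3985 − 180.549226 = 283.849274

E0=180.5492 B0=283.8493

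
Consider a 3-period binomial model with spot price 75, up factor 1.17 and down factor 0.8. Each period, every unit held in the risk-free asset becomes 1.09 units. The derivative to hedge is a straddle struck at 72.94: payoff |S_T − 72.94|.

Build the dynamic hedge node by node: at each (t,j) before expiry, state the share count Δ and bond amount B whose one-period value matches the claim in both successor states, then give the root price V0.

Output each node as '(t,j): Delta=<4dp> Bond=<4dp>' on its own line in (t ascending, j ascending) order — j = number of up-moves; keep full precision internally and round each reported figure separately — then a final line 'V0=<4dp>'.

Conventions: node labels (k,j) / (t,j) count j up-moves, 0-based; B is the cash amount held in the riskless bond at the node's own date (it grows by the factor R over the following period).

Arbitrage-free pricing uses the up-move probability p* = (R−d)/(u−d) = 0.7838, discounting each step at R = 1.09.
Payoffs at expiry: V(3,0)=34.5400, V(3,1)=16.7800, V(3,2)=9.1940, V(3,3)=47.1810
Node (2,0) S=48.0000: V=(p*·16.7800+(1−p*)·34.5400)/1.09=18.9174; Δ=(16.7800−34.5400)/(56.1600−38.4000)=-1.0000; B=V−Δ·S=66.9174
Node (2,1) S=70.2000: V=(p*·9.1940+(1−p*)·16.7800)/1.09=9.9396; Δ=(9.1940−16.7800)/(82.1340−56.1600)=-0.2921; B=V−Δ·S=30.4424
Node (2,2) S=102.6675: V=(p*·47.1810+(1−p*)·9.1940)/1.09=35.7501; Δ=(47.1810−9.1940)/(120.1210−82.1340)=1.0000; B=V−Δ·S=-66.9174
Node (1,0) S=60.0000: V=(p*·9.9396+(1−p*)·18.9174)/1.09=10.8998; Δ=(9.9396−18.9174)/(70.2000−48.0000)=-0.4044; B=V−Δ·S=35.1641
Node (1,1) S=87.7500: V=(p*·35.7501+(1−p*)·9.9396)/1.09=27.6784; Δ=(35.7501−9.9396)/(102.6675−70.2000)=0.7950; B=V−Δ·S=-42.0795
Node (0,0) S=75.0000: V=(p*·27.6784+(1−p*)·10.8998)/1.09=22.0648; Δ=(27.6784−10.8998)/(87.7500−60.0000)=0.6046; B=V−Δ·S=-23.2827
Verification: the root portfolio costs Δ(0,0)·S0 + B(0,0) = 22.0648, matching V0.

(0,0): Delta=0.6046 Bond=-23.2827
(1,0): Delta=-0.4044 Bond=35.1641
(1,1): Delta=0.7950 Bond=-42.0795
(2,0): Delta=-1.0000 Bond=66.9174
(2,1): Delta=-0.2921 Bond=30.4424
(2,2): Delta=1.0000 Bond=-66.9174
V0=22.0648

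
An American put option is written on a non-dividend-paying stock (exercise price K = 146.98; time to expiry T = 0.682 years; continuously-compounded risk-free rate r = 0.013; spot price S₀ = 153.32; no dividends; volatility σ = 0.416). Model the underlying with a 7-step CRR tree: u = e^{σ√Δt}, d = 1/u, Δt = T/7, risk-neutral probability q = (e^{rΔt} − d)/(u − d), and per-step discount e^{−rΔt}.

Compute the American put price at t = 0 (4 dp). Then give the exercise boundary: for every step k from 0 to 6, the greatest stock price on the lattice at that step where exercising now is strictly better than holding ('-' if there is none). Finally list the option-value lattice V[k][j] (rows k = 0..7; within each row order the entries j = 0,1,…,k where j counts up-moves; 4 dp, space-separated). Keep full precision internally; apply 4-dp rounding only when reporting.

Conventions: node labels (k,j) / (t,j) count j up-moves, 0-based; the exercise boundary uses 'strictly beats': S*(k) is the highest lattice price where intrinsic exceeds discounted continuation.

price = 17.4963
boundary = - - - - 91.2072 103.8536 118.2535
tree:
17.4963
24.5943 9.6174
33.5458 14.6648 4.0072
44.1597 21.7840 6.7546 0.9502
55.7728 31.3106 11.2048 1.8034 0.0000
66.8792 43.1264 18.2009 3.4229 0.0000 0.0000
76.6332 55.7728 28.7265 6.4965 0.0000 0.0000 0.0000
85.1994 66.8792 43.1264 12.3300 0.0000 0.0000 0.0000 0.0000

Δt=0.09743, u=1.13866, d=0.87823, q=0.47245, disc=e^(-rΔt)=0.99873
k=7 terminal: V=max(K-S,0) → 85.1994 66.8792 43.1264 12.3300 0.0000 0.0000 0.0000 0.0000
k=6: j=0 S=70.3468 intr=76.6332 cont=76.4472 V=76.6332[EX]; j=1 S=91.2072 intr=55.7728 cont=55.5868 V=55.7728[EX]; j=2 S=118.2535 intr=28.7265 cont=28.5405 V=28.7265[EX]; j=3 S=153.3200 intr=0.0000 cont=6.4965 V=6.4965[hold]; j=4 S=198.7850 intr=0.0000 cont=0.0000 V=0.0000[hold]; j=5 S=257.7321 intr=0.0000 cont=0.0000 V=0.0000[hold]; j=6 S=334.1592 intr=0.0000 cont=0.0000 V=0.0000[hold]  S*(6)=118.2535
k=5: j=0 S=80.1008 intr=66.8792 cont=66.6932 V=66.8792[EX]; j=1 S=103.8536 intr=43.1264 cont=42.9404 V=43.1264[EX]; j=2 S=134.6500 intr=12.3300 cont=18.2009 V=18.2009[hold]; j=3 S=174.5787 intr=0.0000 cont=3.4229 V=3.4229[hold]; j=4 S=226.3477 intr=0.0000 cont=0.0000 V=0.0000[hold]; j=5 S=293.4681 intr=0.0000 cont=0.0000 V=0.0000[hold]  S*(5)=103.8536
k=4: j=0 S=91.2072 intr=55.7728 cont=55.5868 V=55.7728[EX]; j=1 S=118.2535 intr=28.7265 cont=31.3106 V=31.3106[hold]; j=2 S=153.3200 intr=0.0000 cont=11.2048 V=11.2048[hold]; j=3 S=198.7850 intr=0.0000 cont=1.8034 V=1.8034[hold]; j=4 S=257.7321 intr=0.0000 cont=0.0000 V=0.0000[hold]  S*(4)=91.2072
k=3: j=0 S=103.8536 intr=43.1264 cont=44.1597 V=44.1597[hold]; j=1 S=134.6500 intr=12.3300 cont=21.7840 V=21.7840[hold]; j=2 S=174.5787 intr=0.0000 cont=6.7546 V=6.7546[hold]; j=3 S=226.3477 intr=0.0000 cont=0.9502 V=0.9502[hold]  S*(3)=-
k=2: j=0 S=118.2535 intr=28.7265 cont=33.5458 V=33.5458[hold]; j=1 S=153.3200 intr=0.0000 cont=14.6648 V=14.6648[hold]; j=2 S=198.7850 intr=0.0000 cont=4.0072 V=4.0072[hold]  S*(2)=-
k=1: j=0 S=134.6500 intr=12.3300 cont=24.5943 V=24.5943[hold]; j=1 S=174.5787 intr=0.0000 cont=9.6174 V=9.6174[hold]  S*(1)=-
k=0: j=0 S=153.3200 intr=0.0000 cont=17.4963 V=17.4963[hold]  S*(0)=-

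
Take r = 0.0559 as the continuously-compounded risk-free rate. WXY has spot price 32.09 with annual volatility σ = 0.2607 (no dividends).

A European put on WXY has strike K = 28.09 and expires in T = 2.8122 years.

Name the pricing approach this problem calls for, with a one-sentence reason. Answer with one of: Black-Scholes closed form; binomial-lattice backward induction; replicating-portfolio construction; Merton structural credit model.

framework: Black-Scholes closed form

Key observation: a European-exercise option on WXY struck at 28.09 — a GBM underlying with constant parameters — admits an analytic price: the data contain no early exercise, no discrete tree, no debt structure.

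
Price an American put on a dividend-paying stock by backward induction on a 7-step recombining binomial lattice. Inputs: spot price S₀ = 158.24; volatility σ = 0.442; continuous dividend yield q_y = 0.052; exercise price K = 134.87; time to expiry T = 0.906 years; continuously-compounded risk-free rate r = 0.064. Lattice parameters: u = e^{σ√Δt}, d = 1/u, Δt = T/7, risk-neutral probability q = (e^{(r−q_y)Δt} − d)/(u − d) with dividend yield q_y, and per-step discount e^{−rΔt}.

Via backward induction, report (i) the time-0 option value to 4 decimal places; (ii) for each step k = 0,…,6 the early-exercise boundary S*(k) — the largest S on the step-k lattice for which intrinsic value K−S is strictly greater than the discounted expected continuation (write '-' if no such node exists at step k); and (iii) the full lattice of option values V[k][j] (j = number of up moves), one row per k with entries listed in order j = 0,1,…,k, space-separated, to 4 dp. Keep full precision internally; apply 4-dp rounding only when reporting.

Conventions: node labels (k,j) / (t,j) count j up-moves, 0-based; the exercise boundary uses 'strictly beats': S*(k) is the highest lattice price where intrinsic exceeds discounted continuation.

price = 12.7234
boundary = - - - - 83.7682 98.2061 115.1325
tree:
12.7234
18.9574 5.7841
27.4383 9.5466 1.5620
38.3039 15.4375 2.9450 0.0000
51.1018 24.2760 5.5525 0.0000 0.0000
63.4170 36.6639 10.4686 0.0000 0.0000 0.0000
73.9218 51.1018 19.7375 0.0000 0.0000 0.0000 0.0000
82.8822 63.4170 36.6639 0.0000 0.0000 0.0000 0.0000 0.0000

Δt=0.12943  u=1.17236  d=0.85298  q=0.46520  discount=0.99175
step 7 (expiry): payoffs max(K−S,0) = 82.8822 63.4170 36.6639 0.0000 0.0000 0.0000 0.0000 0.0000
step 6: (k=6,j=0): S=60.9482, K−S=73.9218, hold=73.2180 ⇒ V=73.9218 exercise | (k=6,j=1): S=83.7682, K−S=51.1018, hold=50.5511 ⇒ V=51.1018 exercise | (k=6,j=2): S=115.1325, K−S=19.7375, hold=19.4462 ⇒ V=19.7375 exercise | (k=6,j=3): S=158.2400, K−S=0.0000, hold=0.0000 ⇒ V=0.0000 continue | (k=6,j=4): S=217.4877, K−S=0.0000, hold=0.0000 ⇒ V=0.0000 continue | (k=6,j=5): S=298.9187, K−S=0.0000, hold=0.0000 ⇒ V=0.0000 continue | (k=6,j=6): S=410.8389, K−S=0.0000, hold=0.0000 ⇒ V=0.0000 continue  boundary S*=115.1325
step 5: (k=5,j=0): S=71.4530, K−S=63.4170, hold=62.7838 ⇒ V=63.4170 exercise | (k=5,j=1): S=98.2061, K−S=36.6639, hold=36.2100 ⇒ V=36.6639 exercise | (k=5,j=2): S=134.9762, K−S=0.0000, hold=10.4686 ⇒ V=10.4686 continue | (k=5,j=3): S=185.5135, K−S=0.0000, hold=0.0000 ⇒ V=0.0000 continue | (k=5,j=4): S=254.9728, K−S=0.0000, hold=0.0000 ⇒ V=0.0000 continue | (k=5,j=5): S=350.4389, K−S=0.0000, hold=0.0000 ⇒ V=0.0000 continue  boundary S*=98.2061
step 4: (k=4,j=0): S=83.7682, K−S=51.1018, hold=50.5511 ⇒ V=51.1018 exercise | (k=4,j=1): S=115.1325, K−S=19.7375, hold=24.2760 ⇒ V=24.2760 continue | (k=4,j=2): S=158.2400, K−S=0.0000, hold=5.5525 ⇒ V=5.5525 continue | (k=4,j=3): S=217.4877, K−S=0.0000, hold=0.0000 ⇒ V=0.0000 continue | (k=4,j=4): S=298.9187, K−S=0.0000, hold=0.0000 ⇒ V=0.0000 continue  boundary S*=83.7682
step 3: (k=3,j=0): S=98.2061, K−S=36.6639, hold=38.3039 ⇒ V=38.3039 continue | (k=3,j=1): S=134.9762, K−S=0.0000, hold=15.4375 ⇒ V=15.4375 continue | (k=3,j=2): S=185.5135, K−S=0.0000, hold=2.9450 ⇒ V=2.9450 continue | (k=3,j=3): S=254.9728, K−S=0.0000, hold=0.0000 ⇒ V=0.0000 continue  boundary S*=-
step 2: (k=2,j=0): S=115.1325, K−S=19.7375, hold=27.4383 ⇒ V=27.4383 continue | (k=2,j=1): S=158.2400, K−S=0.0000, hold=9.5466 ⇒ V=9.5466 continue | (k=2,j=2): S=217.4877, K−S=0.0000, hold=1.5620 ⇒ V=1.5620 continue  boundary S*=-
step 1: (k=1,j=0): S=134.9762, K−S=0.0000, hold=18.9574 ⇒ V=18.9574 continue | (k=1,j=1): S=185.5135, K−S=0.0000, hold=5.7841 ⇒ V=5.7841 continue  boundary S*=-
step 0: (k=0,j=0): S=158.2400, K−S=0.0000, hold=12.7234 ⇒ V=12.7234 continue  boundary S*=-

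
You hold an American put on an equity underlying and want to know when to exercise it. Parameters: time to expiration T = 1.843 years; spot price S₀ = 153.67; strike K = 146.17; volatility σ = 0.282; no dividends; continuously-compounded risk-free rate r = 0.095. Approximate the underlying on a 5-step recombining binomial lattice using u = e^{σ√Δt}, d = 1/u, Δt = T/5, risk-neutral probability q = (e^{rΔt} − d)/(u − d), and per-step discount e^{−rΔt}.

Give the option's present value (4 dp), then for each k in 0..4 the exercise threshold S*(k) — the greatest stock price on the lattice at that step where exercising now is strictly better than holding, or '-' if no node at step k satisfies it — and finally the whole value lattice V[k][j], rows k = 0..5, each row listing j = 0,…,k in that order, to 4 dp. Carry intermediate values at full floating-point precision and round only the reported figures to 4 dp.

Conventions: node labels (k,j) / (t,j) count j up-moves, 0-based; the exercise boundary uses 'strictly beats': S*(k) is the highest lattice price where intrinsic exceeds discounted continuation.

price = 11.5872
boundary = - - 109.1136 91.9440 109.1136
tree:
11.5872
21.0800 4.8911
37.0564 9.9108 1.2717
54.2260 19.5431 2.9990 0.0000
68.6938 37.0564 7.0729 0.0000 0.0000
80.8850 54.2260 16.6807 0.0000 0.0000 0.0000

Δt=0.36860, u=1.18674, d=0.84265, q=0.56087, disc=e^(-rΔt)=0.96559
k=5 terminal: V=max(K-S,0) → 80.8850 54.2260 16.6807 0.0000 0.0000 0.0000
k=4: j=0 S=77.4762 intr=68.6938 cont=63.6639 V=68.6938[EX]; j=1 S=109.1136 intr=37.0564 cont=32.0266 V=37.0564[EX]; j=2 S=153.6700 intr=0.0000 cont=7.0729 V=7.0729[hold]; j=3 S=216.4210 intr=0.0000 cont=0.0000 V=0.0000[hold]; j=4 S=304.7963 intr=0.0000 cont=0.0000 V=0.0000[hold]  S*(4)=109.1136
k=3: j=0 S=91.9440 intr=54.2260 cont=49.1961 V=54.2260[EX]; j=1 S=129.4893 intr=16.6807 cont=19.5431 V=19.5431[hold]; j=2 S=182.3662 intr=0.0000 cont=2.9990 V=2.9990[hold]; j=3 S=256.8352 intr=0.0000 cont=0.0000 V=0.0000[hold]  S*(3)=91.9440
k=2: j=0 S=109.1136 intr=37.0564 cont=33.5768 V=37.0564[EX]; j=1 S=153.6700 intr=0.0000 cont=9.9108 V=9.9108[hold]; j=2 S=216.4210 intr=0.0000 cont=1.2717 V=1.2717[hold]  S*(2)=109.1136
k=1: j=0 S=129.4893 intr=16.6807 cont=21.0800 V=21.0800[hold]; j=1 S=182.3662 intr=0.0000 cont=4.8911 V=4.8911[hold]  S*(1)=-
k=0: j=0 S=153.6700 intr=0.0000 cont=11.5872 V=11.5872[hold]  S*(0)=-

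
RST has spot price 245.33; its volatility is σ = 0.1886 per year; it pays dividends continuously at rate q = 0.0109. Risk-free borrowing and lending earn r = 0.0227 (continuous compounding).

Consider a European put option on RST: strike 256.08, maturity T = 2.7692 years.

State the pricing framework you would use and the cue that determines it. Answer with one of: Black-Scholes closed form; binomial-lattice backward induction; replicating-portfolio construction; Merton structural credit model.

framework: Black-Scholes closed form

Key observation: with RST following a GBM at constant σ and r, the European put struck at 256.08 prices in closed form — nothing here needs a stepwise model or a balance sheet.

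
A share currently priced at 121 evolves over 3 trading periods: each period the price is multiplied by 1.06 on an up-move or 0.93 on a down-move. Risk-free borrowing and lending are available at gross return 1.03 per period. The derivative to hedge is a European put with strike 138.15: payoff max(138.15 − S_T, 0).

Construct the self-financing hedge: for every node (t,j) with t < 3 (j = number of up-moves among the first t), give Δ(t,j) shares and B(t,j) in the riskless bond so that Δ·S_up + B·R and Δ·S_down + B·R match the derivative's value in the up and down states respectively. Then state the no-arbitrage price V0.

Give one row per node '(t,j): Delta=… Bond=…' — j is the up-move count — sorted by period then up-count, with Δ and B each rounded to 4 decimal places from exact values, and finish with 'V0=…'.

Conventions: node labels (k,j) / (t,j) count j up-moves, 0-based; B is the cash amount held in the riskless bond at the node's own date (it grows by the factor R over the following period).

The replicating-portfolio and risk-neutral prices coincide; use p* = (1.03−0.93)/(1.06−0.93) = 0.7692 for the latter.
Payoffs at expiry: V(3,0)=40.8228, V(3,1)=27.2179, V(3,2)=11.7113, V(3,3)=0.0000
  t=2,j=0: stock 104.6529 → up 110.9321 (V=27.2179), down 97.3272 (V=40.8228). Price 29.4733; hedge Δ=-1.0000, bond B=134.1262.
  t=2,j=1: stock 119.2818 → up 126.4387 (V=11.7113), down 110.9321 (V=27.2179). Price 14.8444; hedge Δ=-1.0000, bond B=134.1262.
  t=2,j=2: stock 135.9556 → up 144.1129 (V=0.0000), down 126.4387 (V=11.7113). Price 2.6239; hedge Δ=-0.6626, bond B=92.7108.
  t=1,j=0: stock 112.5300 → up 119.2818 (V=14.8444), down 104.6529 (V=29.4733). Price 17.6896; hedge Δ=-1.0000, bond B=130.2196.
  t=1,j=1: stock 128.2600 → up 135.9556 (V=2.6239), down 119.2818 (V=14.8444). Price 5.2854; hedge Δ=-0.7329, bond B=99.2895.
  t=0,j=0: stock 121.0000 → up 128.2600 (V=5.2854), down 112.5300 (V=17.6896). Price 7.9106; hedge Δ=-0.7886, bond B=103.3274.
As a check, the time-0 holding Δ(0,0)·S0 + B(0,0) comes to 7.9106 — exactly V0.

(0,0): Delta=-0.7886 Bond=103.3274
(1,0): Delta=-1.0000 Bond=130.2196
(1,1): Delta=-0.7329 Bond=99.2895
(2,0): Delta=-1.0000 Bond=134.1262
(2,1): Delta=-1.0000 Bond=134.1262
(2,2): Delta=-0.6626 Bond=92.7108
V0=7.9106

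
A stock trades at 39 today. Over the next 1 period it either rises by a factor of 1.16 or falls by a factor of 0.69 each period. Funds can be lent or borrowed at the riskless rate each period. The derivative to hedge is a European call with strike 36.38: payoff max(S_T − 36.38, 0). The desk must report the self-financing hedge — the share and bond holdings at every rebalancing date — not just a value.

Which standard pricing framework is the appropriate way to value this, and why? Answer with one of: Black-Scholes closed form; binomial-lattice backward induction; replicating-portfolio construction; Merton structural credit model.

Key observation: the task asks for the hedge itself — share and bond holdings at every node of the 1-period tree on spot 39 with factors 1.16/0.69 — which is exactly what the replicating-portfolio construction produces.

framework: replicating-portfolio construction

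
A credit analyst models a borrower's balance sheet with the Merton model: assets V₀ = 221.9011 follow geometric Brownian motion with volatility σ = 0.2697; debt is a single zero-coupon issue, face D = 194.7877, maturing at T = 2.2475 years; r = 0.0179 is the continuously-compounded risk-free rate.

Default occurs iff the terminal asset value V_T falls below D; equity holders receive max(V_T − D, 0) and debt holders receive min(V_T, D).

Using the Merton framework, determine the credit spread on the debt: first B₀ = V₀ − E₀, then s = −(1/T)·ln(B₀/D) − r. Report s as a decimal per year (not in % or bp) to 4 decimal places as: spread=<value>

Work the structural quantities from V₀ = 221.9011 against face 194.7877:
d₁ = [ln(V₀/D) + (r + σ²/2)T] / (σ√T)
   = [ln(221.9011/194.7877) + (0.0179 + 0.5·0.2697²)·2.2475] / (0.2697·√2.2475)
   = [0.130322 + 0.121970] / 0.404325 = 0.623981
d₂ = d₁ − σ√T = 0.623981 − 0.404325 = 0.219656
N(d₁) = 0.733680,  N(d₂) = 0.586930,  e^(−rT) = 0.960568
E₀ = V₀·N(d₁) − D·e^(−rT)·N(d₂)
   = 221.9011·0.733680 − 194.7877·0.960568·0.586930 = 52.985679
B₀ = V₀ − E₀ = 221.9011 − 52.985679 = 168.915421
spread = −(1/T)·ln(B₀/D) − r = −(1/2.2475)·ln(168.915421/194.7877) − 0.0179 = 0.04550918

spread=0.0455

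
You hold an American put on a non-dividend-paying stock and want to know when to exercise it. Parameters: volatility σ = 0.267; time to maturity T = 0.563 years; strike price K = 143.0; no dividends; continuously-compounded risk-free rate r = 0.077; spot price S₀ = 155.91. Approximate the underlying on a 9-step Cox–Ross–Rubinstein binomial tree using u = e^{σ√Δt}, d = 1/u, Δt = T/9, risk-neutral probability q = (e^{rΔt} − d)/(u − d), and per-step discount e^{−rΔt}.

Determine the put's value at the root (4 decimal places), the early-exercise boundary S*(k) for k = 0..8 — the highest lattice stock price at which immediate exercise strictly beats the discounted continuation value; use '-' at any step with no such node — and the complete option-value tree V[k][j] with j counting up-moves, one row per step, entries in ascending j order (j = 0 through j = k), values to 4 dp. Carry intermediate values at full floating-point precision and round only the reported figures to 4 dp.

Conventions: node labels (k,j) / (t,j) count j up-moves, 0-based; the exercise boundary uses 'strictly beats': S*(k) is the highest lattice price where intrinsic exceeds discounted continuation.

price = 4.7659
boundary = - - - - 119.3619 111.6513 119.3619 127.6050 119.3619
tree:
4.7659
7.4516 2.3255
11.3315 3.9314 0.8613
16.6798 6.4888 1.6019 0.1842
23.6381 10.3973 2.9331 0.3852 0.0000
31.3487 16.0521 5.2624 0.8054 0.0000 0.0000
38.5612 23.6381 9.1830 1.6841 0.0000 0.0000 0.0000
45.3078 31.3487 15.3950 3.5212 0.0000 0.0000 0.0000 0.0000
51.6186 38.5612 23.6381 7.3627 0.0000 0.0000 0.0000 0.0000 0.0000
57.5217 45.3078 31.3487 15.3950 0.0000 0.0000 0.0000 0.0000 0.0000 0.0000

Δt=0.06256  u=1.06906  d=0.93540  q=0.51944  discount=0.99519
step 9 (expiry): payoffs max(K−S,0) = 57.5217 45.3078 31.3487 15.3950 0.0000 0.0000 0.0000 0.0000 0.0000 0.0000
step 8: (k=8,j=0): S=91.3814, K−S=51.6186, hold=50.9315 ⇒ V=51.6186 exercise | (k=8,j=1): S=104.4388, K−S=38.5612, hold=37.8741 ⇒ V=38.5612 exercise | (k=8,j=2): S=119.3619, K−S=23.6381, hold=22.9509 ⇒ V=23.6381 exercise | (k=8,j=3): S=136.4174, K−S=6.5826, hold=7.3627 ⇒ V=7.3627 continue | (k=8,j=4): S=155.9100, K−S=0.0000, hold=0.0000 ⇒ V=0.0000 continue | (k=8,j=5): S=178.1878, K−S=0.0000, hold=0.0000 ⇒ V=0.0000 continue | (k=8,j=6): S=203.6489, K−S=0.0000, hold=0.0000 ⇒ V=0.0000 continue | (k=8,j=7): S=232.7481, K−S=0.0000, hold=0.0000 ⇒ V=0.0000 continue | (k=8,j=8): S=266.0053, K−S=0.0000, hold=0.0000 ⇒ V=0.0000 continue  boundary S*=119.3619
step 7: (k=7,j=0): S=97.6922, K−S=45.3078, hold=44.6207 ⇒ V=45.3078 exercise | (k=7,j=1): S=111.6513, K−S=31.3487, hold=30.6616 ⇒ V=31.3487 exercise | (k=7,j=2): S=127.6050, K−S=15.3950, hold=15.1111 ⇒ V=15.3950 exercise | (k=7,j=3): S=145.8384, K−S=0.0000, hold=3.5212 ⇒ V=3.5212 continue | (k=7,j=4): S=166.6771, K−S=0.0000, hold=0.0000 ⇒ V=0.0000 continue | (k=7,j=5): S=190.4935, K−S=0.0000, hold=0.0000 ⇒ V=0.0000 continue | (k=7,j=6): S=217.7129, K−S=0.0000, hold=0.0000 ⇒ V=0.0000 continue | (k=7,j=7): S=248.8217, K−S=0.0000, hold=0.0000 ⇒ V=0.0000 continue  boundary S*=127.6050
step 6: (k=6,j=0): S=104.4388, K−S=38.5612, hold=37.8741 ⇒ V=38.5612 exercise | (k=6,j=1): S=119.3619, K−S=23.6381, hold=22.9509 ⇒ V=23.6381 exercise | (k=6,j=2): S=136.4174, K−S=6.5826, hold=9.1830 ⇒ V=9.1830 continue | (k=6,j=3): S=155.9100, K−S=0.0000, hold=1.6841 ⇒ V=1.6841 continue | (k=6,j=4): S=178.1878, K−S=0.0000, hold=0.0000 ⇒ V=0.0000 continue | (k=6,j=5): S=203.6489, K−S=0.0000, hold=0.0000 ⇒ V=0.0000 continue | (k=6,j=6): S=232.7481, K−S=0.0000, hold=0.0000 ⇒ V=0.0000 continue  boundary S*=119.3619
step 5: (k=5,j=0): S=111.6513, K−S=31.3487, hold=30.6616 ⇒ V=31.3487 exercise | (k=5,j=1): S=127.6050, K−S=15.3950, hold=16.0521 ⇒ V=16.0521 continue | (k=5,j=2): S=145.8384, K−S=0.0000, hold=5.2624 ⇒ V=5.2624 continue | (k=5,j=3): S=166.6771, K−S=0.0000, hold=0.8054 ⇒ V=0.8054 continue | (k=5,j=4): S=190.4935, K−S=0.0000, hold=0.0000 ⇒ V=0.0000 continue | (k=5,j=5): S=217.7129, K−S=0.0000, hold=0.0000 ⇒ V=0.0000 continue  boundary S*=111.6513
step 4: (k=4,j=0): S=119.3619, K−S=23.6381, hold=23.2906 ⇒ V=23.6381 exercise | (k=4,j=1): S=136.4174, K−S=6.5826, hold=10.3973 ⇒ V=10.3973 continue | (k=4,j=2): S=155.9100, K−S=0.0000, hold=2.9331 ⇒ V=2.9331 continue | (k=4,j=3): S=178.1878, K−S=0.0000, hold=0.3852 ⇒ V=0.3852 continue | (k=4,j=4): S=203.6489, K−S=0.0000, hold=0.0000 ⇒ V=0.0000 continue  boundary S*=119.3619
step 3: (k=3,j=0): S=127.6050, K−S=15.3950, hold=16.6798 ⇒ V=16.6798 continue | (k=3,j=1): S=145.8384, K−S=0.0000, hold=6.4888 ⇒ V=6.4888 continue | (k=3,j=2): S=166.6771, K−S=0.0000, hold=1.6019 ⇒ V=1.6019 continue | (k=3,j=3): S=190.4935, K−S=0.0000, hold=0.1842 ⇒ V=0.1842 continue  boundary S*=-
step 2: (k=2,j=0): S=136.4174, K−S=6.5826, hold=11.3315 ⇒ V=11.3315 continue | (k=2,j=1): S=155.9100, K−S=0.0000, hold=3.9314 ⇒ V=3.9314 continue | (k=2,j=2): S=178.1878, K−S=0.0000, hold=0.8613 ⇒ V=0.8613 continue  boundary S*=-
step 1: (k=1,j=0): S=145.8384, K−S=0.0000, hold=7.4516 ⇒ V=7.4516 continue | (k=1,j=1): S=166.6771, K−S=0.0000, hold=2.3255 ⇒ V=2.3255 continue  boundary S*=-
step 0: (k=0,j=0): S=155.9100, K−S=0.0000, hold=4.7659 ⇒ V=4.7659 continue  boundary S*=-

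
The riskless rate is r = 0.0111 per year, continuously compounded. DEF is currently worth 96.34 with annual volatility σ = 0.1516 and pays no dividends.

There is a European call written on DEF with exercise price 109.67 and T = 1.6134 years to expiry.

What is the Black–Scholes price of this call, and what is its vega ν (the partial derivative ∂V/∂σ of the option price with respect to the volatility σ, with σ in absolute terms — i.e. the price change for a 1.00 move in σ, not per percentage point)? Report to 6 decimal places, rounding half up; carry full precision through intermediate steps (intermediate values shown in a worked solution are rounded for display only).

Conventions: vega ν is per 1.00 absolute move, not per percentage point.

price = 3.409372
ν = 43.429146

σ√T = 0.1516·√1.6134 = 0.192562
d₁ = (ln(S/K) + (r+σ²/2)T) / (σ√T) = (ln(96.34/109.67) + (0.0111+0.1516²/2)·1.6134) / 0.192562 = (-0.129592 + 0.036449) / 0.192562 = -0.483707
d₂ = d₁ − σ√T = -0.483707 − 0.192562 = -0.676269
e^{−rT} = 0.982251
N(d₁) = 0.314297,  N(d₂) = 0.249435
Call price V = S·N(d₁) − K·e^{−rT}·N(d₂) = 30.279369 − 26.869997 = 3.409372
φ(d₁) = (1/√(2π))·e^{−d₁²/2} = 0.354898
ν = S·φ(d₁)·√T = 43.429146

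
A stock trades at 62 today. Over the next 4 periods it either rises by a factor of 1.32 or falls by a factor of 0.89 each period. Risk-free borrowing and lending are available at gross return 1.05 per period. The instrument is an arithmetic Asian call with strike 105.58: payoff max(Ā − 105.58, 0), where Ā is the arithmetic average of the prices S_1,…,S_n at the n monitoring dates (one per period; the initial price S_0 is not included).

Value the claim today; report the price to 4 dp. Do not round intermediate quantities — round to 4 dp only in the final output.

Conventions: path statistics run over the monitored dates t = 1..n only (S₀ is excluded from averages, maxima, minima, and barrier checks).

Under the martingale measure an up-move has probability p* = 0.3721; value the claim as the probability-weighted average of per-path payoffs, discounted 4 periods at R = 1.05.
Enumerate all 2^4 = 16 price paths (U = up ×1.32, D = down ×0.89); each path with k up-moves has probability p*^k·(1−p*)^(4−k).
DDDD: Ā=46.7246, payoff=0.0000, prob=0.155447
UDDD: Ā=69.2994, payoff=0.0000, prob=0.092117
DUDD: Ā=62.6344, payoff=0.0000, prob=0.092117
UUDD: Ā=92.8960, payoff=0.0000, prob=0.054588
DDUD: Ā=56.7026, payoff=0.0000, prob=0.092117
UDUD: Ā=84.0982, payoff=0.0000, prob=0.054588
DUUD: Ā=77.4332, payoff=0.0000, prob=0.054588
UUUD: Ā=114.8448, payoff=9.2648, prob=0.032348
DDDU: Ā=51.4232, payoff=0.0000, prob=0.092117
UDDU: Ā=76.2682, payoff=0.0000, prob=0.054588
DUDU: Ā=69.6032, payoff=0.0000, prob=0.054588
UUDU: Ā=103.2317, payoff=0.0000, prob=0.032348
DDUU: Ā=63.6713, payoff=0.0000, prob=0.054588
UDUU: Ā=94.4339, payoff=0.0000, prob=0.032348
DUUU: Ā=87.7689, payoff=0.0000, prob=0.032348
UUUU: Ā=130.1740, payoff=24.5940, prob=0.019169
Price = Σ prob·payoff / R^4 = 0.771149 / 1.215506 = 0.6344

price = 0.6344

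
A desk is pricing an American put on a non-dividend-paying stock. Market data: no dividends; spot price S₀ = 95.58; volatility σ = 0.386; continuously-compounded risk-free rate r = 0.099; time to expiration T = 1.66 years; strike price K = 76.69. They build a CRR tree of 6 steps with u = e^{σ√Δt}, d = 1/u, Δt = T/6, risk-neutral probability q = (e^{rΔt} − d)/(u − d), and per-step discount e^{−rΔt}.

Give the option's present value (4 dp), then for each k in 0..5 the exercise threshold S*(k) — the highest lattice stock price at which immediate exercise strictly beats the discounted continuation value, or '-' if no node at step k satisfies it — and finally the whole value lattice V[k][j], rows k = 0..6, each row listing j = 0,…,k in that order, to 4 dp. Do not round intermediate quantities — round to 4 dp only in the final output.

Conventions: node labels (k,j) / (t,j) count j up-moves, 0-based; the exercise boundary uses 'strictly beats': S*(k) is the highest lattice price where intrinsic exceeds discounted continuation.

Δt=0.27667, u=1.22511, d=0.81625, q=0.51733, disc=e^(-rΔt)=0.97298
k=6 terminal: V=max(K-S,0) → 48.4209 34.2609 13.0082 0.0000 0.0000 0.0000 0.0000
k=5: j=0 S=34.6328 intr=42.0572 cont=39.9852 V=42.0572[EX]; j=1 S=51.9804 intr=24.7096 cont=22.6376 V=24.7096[EX]; j=2 S=78.0173 intr=0.0000 cont=6.1090 V=6.1090[hold]; j=3 S=117.0962 intr=0.0000 cont=0.0000 V=0.0000[hold]; j=4 S=175.7498 intr=0.0000 cont=0.0000 V=0.0000[hold]; j=5 S=263.7829 intr=0.0000 cont=0.0000 V=0.0000[hold]  S*(5)=51.9804
k=4: j=0 S=42.4291 intr=34.2609 cont=32.1889 V=34.2609[EX]; j=1 S=63.6818 intr=13.0082 cont=14.6793 V=14.6793[hold]; j=2 S=95.5800 intr=0.0000 cont=2.8690 V=2.8690[hold]; j=3 S=143.4561 intr=0.0000 cont=0.0000 V=0.0000[hold]; j=4 S=215.3132 intr=0.0000 cont=0.0000 V=0.0000[hold]  S*(4)=42.4291
k=3: j=0 S=51.9804 intr=24.7096 cont=23.4788 V=24.7096[EX]; j=1 S=78.0173 intr=0.0000 cont=8.3379 V=8.3379[hold]; j=2 S=117.0962 intr=0.0000 cont=1.3473 V=1.3473[hold]; j=3 S=175.7498 intr=0.0000 cont=0.0000 V=0.0000[hold]  S*(3)=51.9804
k=2: j=0 S=63.6818 intr=13.0082 cont=15.8012 V=15.8012[hold]; j=1 S=95.5800 intr=0.0000 cont=4.5939 V=4.5939[hold]; j=2 S=143.4561 intr=0.0000 cont=0.6327 V=0.6327[hold]  S*(2)=-
k=1: j=0 S=78.0173 intr=0.0000 cont=9.7330 V=9.7330[hold]; j=1 S=117.0962 intr=0.0000 cont=2.4759 V=2.4759[hold]  S*(1)=-
k=0: j=0 S=95.5800 intr=0.0000 cont=5.8172 V=5.8172[hold]  S*(0)=-

price = 5.8172
boundary = - - - 51.9804 42.4291 51.9804
tree:
5.8172
9.7330 2.4759
15.8012 4.5939 0.6327
24.7096 8.3379 1.3473 0.0000
34.2609 14.6793 2.8690 0.0000 0.0000
42.0572 24.7096 6.1090 0.0000 0.0000 0.0000
48.4209 34.2609 13.0082 0.0000 0.0000 0.0000 0.0000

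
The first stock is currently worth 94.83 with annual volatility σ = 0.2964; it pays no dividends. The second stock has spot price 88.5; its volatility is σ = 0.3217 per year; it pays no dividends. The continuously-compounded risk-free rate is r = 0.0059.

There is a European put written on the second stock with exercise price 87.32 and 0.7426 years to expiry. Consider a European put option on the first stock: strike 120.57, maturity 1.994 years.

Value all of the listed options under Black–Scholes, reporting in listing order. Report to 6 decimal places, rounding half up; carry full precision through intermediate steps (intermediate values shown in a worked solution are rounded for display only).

[the second stock put K=87.32]
σ√T = 0.3217·√0.7426 = 0.277223
d₁ = (ln(S/K) + (r+σ²/2)T) / (σ√T) = (ln(88.5/87.32) + (0.0059+0.3217²/2)·0.7426) / 0.277223 = (0.013423 + 0.042808) / 0.277223 = 0.202835
d₂ = d₁ − σ√T = 0.202835 − 0.277223 = -0.074387
e^{−rT} = 0.995628
N(−d₁) = 0.419632,  N(−d₂) = 0.529649
price = K·e^{−rT}·N(−d₂) − S·N(−d₁) = 46.046749 − 37.137420 = 8.909328
[the first stock put K=120.57]
σ√T = 0.2964·√1.994 = 0.418544
d₁ = (ln(S/K) + (r+σ²/2)T) / (σ√T) = (ln(94.83/120.57) + (0.0059+0.2964²/2)·1.994) / 0.418544 = (-0.240145 + 0.099354) / 0.418544 = -0.336382
d₂ = d₁ − σ√T = -0.336382 − 0.418544 = -0.754926
e^{−rT} = 0.988304
N(−d₁) = 0.631709,  N(−d₂) = 0.774853
price = K·e^{−rT}·N(−d₂) − S·N(−d₁) = 92.331405 − 59.904936 = 32.426469

price(the second stock put K=87.32) = 8.909328
price(the first stock put K=120.57) = 32.426469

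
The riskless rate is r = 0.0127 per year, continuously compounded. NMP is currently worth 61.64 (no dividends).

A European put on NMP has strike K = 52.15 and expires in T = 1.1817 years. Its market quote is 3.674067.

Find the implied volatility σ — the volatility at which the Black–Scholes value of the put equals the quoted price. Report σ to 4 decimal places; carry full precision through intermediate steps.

sigma = 0.3187

At σ = 0.3187 the Black–Scholes value reproduces the quote:
σ√T = 0.3187·√1.1817 = 0.346446
d₁ = (ln(S/K) + (r+σ²/2)T) / (σ√T) = (ln(61.64/52.15) + (0.0127+0.3187²/2)·1.1817) / 0.346446 = (0.167187 + 0.075020) / 0.346446 = 0.699118
d₂ = d₁ − σ√T = 0.699118 − 0.346446 = 0.352672
e^{−rT} = 0.985104
N(−d₁) = 0.242239,  N(−d₂) = 0.362167
V = K·e^{−rT}·N(−d₂) − S·N(−d₁) = 18.605679 − 14.931612 = 3.674067 (the observed quote) — the price is monotone increasing in volatility, hence this σ is the only solution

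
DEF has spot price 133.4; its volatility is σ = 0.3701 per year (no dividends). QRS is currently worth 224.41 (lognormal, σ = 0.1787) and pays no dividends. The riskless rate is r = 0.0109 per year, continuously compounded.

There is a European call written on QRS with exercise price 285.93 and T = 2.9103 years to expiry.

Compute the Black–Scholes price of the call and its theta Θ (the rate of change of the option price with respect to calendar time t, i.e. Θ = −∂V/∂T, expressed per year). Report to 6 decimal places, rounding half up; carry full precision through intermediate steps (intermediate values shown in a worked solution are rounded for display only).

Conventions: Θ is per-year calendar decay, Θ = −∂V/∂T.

price = 10.960932
Θ = -4.659326

σ√T = 0.1787·√2.9103 = 0.304855
d₁ = (ln(S/K) + (r+σ²/2)T) / (σ√T) = (ln(224.41/285.93) + (0.0109+0.1787²/2)·2.9103) / 0.304855 = (-0.242272 + 0.078191) / 0.304855 = -0.538229
d₂ = d₁ − σ√T = -0.538229 − 0.304855 = -0.843084
e^{−rT} = 0.968776
N(d₁) = 0.295210,  N(d₂) = 0.199591
Call price V = S·N(d₁) − K·e^{−rT}·N(d₂) = 66.247993 − 55.287062 = 10.960932
φ(d₁) = (1/√(2π))·e^{−d₁²/2} = 0.345147
Θ = −S·φ(d₁)·σ/(2√T) − r·K·e^{−rT}·N(d₂) = −4.056697 − 0.602629 = -4.659326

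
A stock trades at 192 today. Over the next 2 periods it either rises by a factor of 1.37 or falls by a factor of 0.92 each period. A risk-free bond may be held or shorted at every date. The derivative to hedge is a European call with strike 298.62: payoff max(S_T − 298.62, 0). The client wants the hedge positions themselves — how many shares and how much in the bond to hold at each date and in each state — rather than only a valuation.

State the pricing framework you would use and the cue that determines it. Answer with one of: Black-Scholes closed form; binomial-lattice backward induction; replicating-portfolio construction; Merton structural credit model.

framework: replicating-portfolio construction

Key observation: a price alone would not answer the question — the per-node share/bond construction on the spot-192, 1.37/0.92 tree is required, and only the replicating-portfolio method yields it.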